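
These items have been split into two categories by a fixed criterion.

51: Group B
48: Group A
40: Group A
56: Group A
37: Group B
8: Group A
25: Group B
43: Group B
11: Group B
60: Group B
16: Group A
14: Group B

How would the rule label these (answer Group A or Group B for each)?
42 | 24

Group B, Group A

The simplest hypothesis consistent with all the labels is: multiple of 8.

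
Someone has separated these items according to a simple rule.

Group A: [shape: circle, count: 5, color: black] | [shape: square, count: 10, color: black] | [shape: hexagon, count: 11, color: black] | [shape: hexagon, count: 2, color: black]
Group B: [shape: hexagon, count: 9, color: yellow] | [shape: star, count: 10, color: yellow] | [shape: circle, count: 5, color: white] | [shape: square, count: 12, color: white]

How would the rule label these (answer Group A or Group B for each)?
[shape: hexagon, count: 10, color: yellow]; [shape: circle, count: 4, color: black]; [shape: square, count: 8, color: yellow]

Comparing the two groups points to one rule — color is black.

Group B, Group A, Group B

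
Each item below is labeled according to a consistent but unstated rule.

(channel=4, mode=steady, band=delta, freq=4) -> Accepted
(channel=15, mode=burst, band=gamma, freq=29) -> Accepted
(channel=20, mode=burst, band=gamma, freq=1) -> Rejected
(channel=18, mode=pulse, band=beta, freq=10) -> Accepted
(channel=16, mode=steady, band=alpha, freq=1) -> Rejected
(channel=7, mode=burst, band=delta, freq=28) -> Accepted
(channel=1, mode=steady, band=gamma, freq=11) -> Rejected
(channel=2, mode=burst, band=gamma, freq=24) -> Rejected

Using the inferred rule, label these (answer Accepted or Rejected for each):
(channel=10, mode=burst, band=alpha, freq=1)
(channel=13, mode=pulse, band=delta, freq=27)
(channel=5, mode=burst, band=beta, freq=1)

Rejected, Accepted, Rejected

One predicate separates the groups cleanly: channel ≥ 4 AND freq ≥ 4.
(channel=10, mode=burst, band=alpha, freq=1) → channel = 10, freq = 1 → Rejected. (channel=13, mode=pulse, band=delta, freq=27) → channel = 13, freq = 27 → Accepted. (channel=5, mode=burst, band=beta, freq=1) → channel = 5, freq = 1 → Rejected.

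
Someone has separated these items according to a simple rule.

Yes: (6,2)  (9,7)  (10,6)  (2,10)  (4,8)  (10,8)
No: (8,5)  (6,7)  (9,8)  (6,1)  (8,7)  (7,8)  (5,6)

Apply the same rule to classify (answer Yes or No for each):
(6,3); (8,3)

No, No

Looking at the examples, the only property every 'Yes' case has and every 'No' case lacks is: sum is even.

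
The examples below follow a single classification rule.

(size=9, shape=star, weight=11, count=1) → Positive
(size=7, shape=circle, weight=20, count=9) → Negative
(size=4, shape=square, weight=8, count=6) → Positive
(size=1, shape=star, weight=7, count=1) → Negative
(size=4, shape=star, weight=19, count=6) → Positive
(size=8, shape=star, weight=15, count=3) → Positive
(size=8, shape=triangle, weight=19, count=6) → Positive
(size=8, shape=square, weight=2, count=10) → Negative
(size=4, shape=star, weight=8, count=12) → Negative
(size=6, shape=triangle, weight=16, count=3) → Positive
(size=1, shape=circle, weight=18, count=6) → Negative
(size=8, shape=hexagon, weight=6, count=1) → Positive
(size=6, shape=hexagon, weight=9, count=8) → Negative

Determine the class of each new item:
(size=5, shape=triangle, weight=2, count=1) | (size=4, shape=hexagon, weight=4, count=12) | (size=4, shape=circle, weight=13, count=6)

Positive, Negative, Positive

The distinguishing property — size ≥ 4 AND count ≤ 6 — holds for all the 'Positive' cases and none of the 'Negative' cases.
(size=5, shape=triangle, weight=2, count=1): Positive (size = 5, count = 1).
(size=4, shape=hexagon, weight=4, count=12): Negative (size = 4, count = 12).
(size=4, shape=circle, weight=13, count=6): Positive (size = 4, count = 6).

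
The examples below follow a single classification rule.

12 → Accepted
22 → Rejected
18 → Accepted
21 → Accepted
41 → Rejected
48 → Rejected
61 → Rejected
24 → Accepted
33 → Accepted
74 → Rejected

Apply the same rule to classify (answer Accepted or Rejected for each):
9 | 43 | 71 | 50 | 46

Accepted, Rejected, Rejected, Rejected, Rejected

A rule that fits every label: multiple of 3 AND at most 33 — true of each 'Accepted' example, false of each 'Rejected' one.
9: 9 = 3·3, 9 ≤ 33 — qualifies, so Accepted.
43: 43 = 3·14 + 1, 43 > 33 — doesn't match, so Rejected.
71: 71 = 3·23 + 2, 71 > 33 — doesn't match, so Rejected.
50: 50 = 3·16 + 2, 50 > 33 — doesn't match, so Rejected.
46: 46 = 3·15 + 1, 46 > 33 — doesn't match, so Rejected.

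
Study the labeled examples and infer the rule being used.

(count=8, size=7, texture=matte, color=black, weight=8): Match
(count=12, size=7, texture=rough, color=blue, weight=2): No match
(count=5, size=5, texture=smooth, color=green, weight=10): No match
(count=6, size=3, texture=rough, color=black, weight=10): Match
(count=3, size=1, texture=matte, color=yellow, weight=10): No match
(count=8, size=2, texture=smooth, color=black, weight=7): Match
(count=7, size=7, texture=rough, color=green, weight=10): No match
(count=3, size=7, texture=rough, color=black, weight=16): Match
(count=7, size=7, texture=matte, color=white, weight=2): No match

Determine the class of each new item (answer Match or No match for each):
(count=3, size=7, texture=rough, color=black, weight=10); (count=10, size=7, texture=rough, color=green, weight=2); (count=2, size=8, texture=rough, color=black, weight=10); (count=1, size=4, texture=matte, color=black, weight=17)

One predicate separates the groups cleanly: color is black.
Match: (count=3, size=7, texture=rough, color=black, weight=10), since color is black.
No match: (count=10, size=7, texture=rough, color=green, weight=2), since color is green.
Match: (count=2, size=8, texture=rough, color=black, weight=10), since color is black.
Match: (count=1, size=4, texture=matte, color=black, weight=17), since color is black.

Match, No match, Match, Match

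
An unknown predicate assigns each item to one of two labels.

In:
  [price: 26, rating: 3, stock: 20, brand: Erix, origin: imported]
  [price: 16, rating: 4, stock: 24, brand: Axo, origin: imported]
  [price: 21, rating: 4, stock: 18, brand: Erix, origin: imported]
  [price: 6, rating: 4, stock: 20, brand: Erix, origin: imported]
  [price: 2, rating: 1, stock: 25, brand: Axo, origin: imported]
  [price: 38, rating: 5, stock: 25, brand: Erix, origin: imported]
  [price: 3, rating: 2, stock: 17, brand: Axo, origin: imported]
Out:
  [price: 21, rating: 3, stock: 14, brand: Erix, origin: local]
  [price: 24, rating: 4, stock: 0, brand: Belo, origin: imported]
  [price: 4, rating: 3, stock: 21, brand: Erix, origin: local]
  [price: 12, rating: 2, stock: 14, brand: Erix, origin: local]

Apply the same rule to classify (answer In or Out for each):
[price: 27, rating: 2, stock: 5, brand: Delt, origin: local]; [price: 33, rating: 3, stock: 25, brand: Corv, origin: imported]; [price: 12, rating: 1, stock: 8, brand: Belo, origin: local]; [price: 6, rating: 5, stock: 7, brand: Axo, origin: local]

Out, In, Out, Out

One predicate separates the groups cleanly: origin is imported AND stock ≥ 14.
[price: 27, rating: 2, stock: 5, brand: Delt, origin: local] — origin is local, stock = 5, hence Out.
[price: 33, rating: 3, stock: 25, brand: Corv, origin: imported] — origin is imported, stock = 25, hence In.
[price: 12, rating: 1, stock: 8, brand: Belo, origin: local] — origin is local, stock = 8, hence Out.
[price: 6, rating: 5, stock: 7, brand: Axo, origin: local] — origin is local, stock = 7, hence Out.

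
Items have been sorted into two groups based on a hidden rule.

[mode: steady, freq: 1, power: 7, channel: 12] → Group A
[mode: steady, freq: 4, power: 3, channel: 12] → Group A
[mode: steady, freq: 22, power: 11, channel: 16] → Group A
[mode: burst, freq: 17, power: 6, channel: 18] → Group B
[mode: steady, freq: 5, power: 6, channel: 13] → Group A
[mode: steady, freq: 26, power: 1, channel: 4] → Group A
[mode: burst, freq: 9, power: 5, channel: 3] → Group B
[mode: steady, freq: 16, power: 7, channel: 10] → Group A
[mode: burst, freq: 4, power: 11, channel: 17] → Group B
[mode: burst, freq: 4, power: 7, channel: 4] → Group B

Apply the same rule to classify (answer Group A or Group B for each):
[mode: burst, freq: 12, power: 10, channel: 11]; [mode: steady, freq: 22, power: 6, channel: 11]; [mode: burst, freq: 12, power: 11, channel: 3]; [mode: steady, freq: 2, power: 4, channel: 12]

Group B, Group A, Group B, Group A

The common property of the 'Group A' items is: mode is steady. No 'Group B' item has it.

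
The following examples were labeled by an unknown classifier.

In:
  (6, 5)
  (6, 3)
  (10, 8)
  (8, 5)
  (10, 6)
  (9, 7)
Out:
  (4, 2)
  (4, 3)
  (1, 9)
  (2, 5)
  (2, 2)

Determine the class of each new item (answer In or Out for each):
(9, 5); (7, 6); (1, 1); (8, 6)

In, In, Out, In

A rule that fits every label: first ≥ 5 — true of each 'In' example, false of each 'Out' one.
(9, 5): first 9, checks out → In. (7, 6): first 7, checks out → In. (1, 1): first 1, fails the rule → Out. (8, 6): first 8, checks out → In.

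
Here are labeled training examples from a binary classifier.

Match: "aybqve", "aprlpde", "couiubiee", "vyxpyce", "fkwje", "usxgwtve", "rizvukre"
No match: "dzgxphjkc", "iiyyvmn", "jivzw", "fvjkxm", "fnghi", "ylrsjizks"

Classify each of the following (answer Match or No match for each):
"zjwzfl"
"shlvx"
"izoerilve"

No match, No match, Match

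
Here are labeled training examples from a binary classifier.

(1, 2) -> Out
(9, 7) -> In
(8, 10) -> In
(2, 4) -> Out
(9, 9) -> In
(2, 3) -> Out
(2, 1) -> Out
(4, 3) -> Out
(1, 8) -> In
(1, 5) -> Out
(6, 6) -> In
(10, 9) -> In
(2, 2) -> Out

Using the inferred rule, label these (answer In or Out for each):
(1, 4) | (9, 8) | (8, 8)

Out, In, In

The rule appears to be: sum ≥ 9.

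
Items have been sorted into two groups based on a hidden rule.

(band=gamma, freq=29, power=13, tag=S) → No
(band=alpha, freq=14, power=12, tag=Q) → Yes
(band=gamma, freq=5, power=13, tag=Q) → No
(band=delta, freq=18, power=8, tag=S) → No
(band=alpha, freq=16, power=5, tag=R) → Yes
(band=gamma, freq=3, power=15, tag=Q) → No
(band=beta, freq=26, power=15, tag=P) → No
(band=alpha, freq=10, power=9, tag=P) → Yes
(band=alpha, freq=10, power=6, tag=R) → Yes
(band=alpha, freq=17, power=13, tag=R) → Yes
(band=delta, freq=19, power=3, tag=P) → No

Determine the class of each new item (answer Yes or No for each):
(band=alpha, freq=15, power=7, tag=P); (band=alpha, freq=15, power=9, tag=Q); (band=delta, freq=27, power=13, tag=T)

Yes, Yes, No

One predicate separates the groups cleanly: band is alpha.
(band=alpha, freq=15, power=7, tag=P) — band is alpha, hence Yes. (band=alpha, freq=15, power=9, tag=Q) — band is alpha, hence Yes. (band=delta, freq=27, power=13, tag=T) — band is delta, hence No.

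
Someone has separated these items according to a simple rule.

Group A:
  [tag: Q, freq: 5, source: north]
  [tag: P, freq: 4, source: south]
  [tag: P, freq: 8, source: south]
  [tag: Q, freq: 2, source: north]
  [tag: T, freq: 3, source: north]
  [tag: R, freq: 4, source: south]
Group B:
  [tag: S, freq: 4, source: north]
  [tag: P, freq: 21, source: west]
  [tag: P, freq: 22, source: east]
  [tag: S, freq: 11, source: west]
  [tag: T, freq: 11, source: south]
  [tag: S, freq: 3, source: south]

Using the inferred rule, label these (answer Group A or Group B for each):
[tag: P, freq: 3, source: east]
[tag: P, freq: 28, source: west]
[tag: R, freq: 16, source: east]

'Group A' ⟺ tag is not S AND freq ≤ 8.
[tag: P, freq: 3, source: east]: tag is P, freq = 3 — meets the rule, so Group A.
[tag: P, freq: 28, source: west]: tag is P, freq = 28 — doesn't qualify, so Group B.
[tag: R, freq: 16, source: east]: tag is R, freq = 16 — doesn't qualify, so Group B.

Group A, Group B, Group B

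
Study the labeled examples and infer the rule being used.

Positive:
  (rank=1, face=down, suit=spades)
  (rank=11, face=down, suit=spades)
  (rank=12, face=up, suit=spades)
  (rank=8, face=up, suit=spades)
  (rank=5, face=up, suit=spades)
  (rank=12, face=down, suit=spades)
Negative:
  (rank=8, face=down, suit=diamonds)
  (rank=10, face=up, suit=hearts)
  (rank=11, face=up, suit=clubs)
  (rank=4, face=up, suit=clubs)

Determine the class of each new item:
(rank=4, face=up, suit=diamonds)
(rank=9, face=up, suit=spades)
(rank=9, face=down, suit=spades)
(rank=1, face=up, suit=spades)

Negative, Positive, Positive, Positive

Looking at the examples, the only property every 'Positive' case has and every 'Negative' case lacks is: suit is spades.
(rank=4, face=up, suit=diamonds): suit is diamonds, does not pass → Negative. (rank=9, face=up, suit=spades): suit is spades, meets the rule → Positive. (rank=9, face=down, suit=spades): suit is spades, meets the rule → Positive. (rank=1, face=up, suit=spades): suit is spades, meets the rule → Positive.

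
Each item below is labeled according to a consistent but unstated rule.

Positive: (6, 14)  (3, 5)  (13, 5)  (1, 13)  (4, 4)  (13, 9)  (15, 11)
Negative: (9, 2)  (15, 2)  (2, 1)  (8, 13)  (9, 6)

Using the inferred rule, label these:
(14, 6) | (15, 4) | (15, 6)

Comparing the two groups points to one rule — sum is even.
(14, 6): Positive (14+6 = 20).
(15, 4): Negative (15+4 = 19).
(15, 6): Negative (15+6 = 21).

Positive, Negative, Negative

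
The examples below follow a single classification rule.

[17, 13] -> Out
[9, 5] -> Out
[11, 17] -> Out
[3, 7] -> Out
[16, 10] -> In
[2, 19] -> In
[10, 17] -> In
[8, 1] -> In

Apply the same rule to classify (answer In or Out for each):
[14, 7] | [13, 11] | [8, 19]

The pattern is that an item is 'In' exactly when: first is even.
[14, 7]: In (first 14).
[13, 11]: Out (first 13).
[8, 19]: In (first 8).

In, Out, In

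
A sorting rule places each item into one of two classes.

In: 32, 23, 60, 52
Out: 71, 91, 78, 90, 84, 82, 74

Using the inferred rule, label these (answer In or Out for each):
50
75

The common property of the 'In' items is: at most 60. No 'Out' item has it.
50 → 50 ≤ 60 → In. 75 → 75 > 60 → Out.

In, Out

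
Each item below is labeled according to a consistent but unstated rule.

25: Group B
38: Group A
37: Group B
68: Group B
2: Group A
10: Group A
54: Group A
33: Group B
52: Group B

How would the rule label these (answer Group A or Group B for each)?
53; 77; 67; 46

Checking candidate rules against both groups, what survives is: ≡ 2 (mod 4).
53: 53 mod 4 = 1 — fails this test, so Group B.
77: 77 mod 4 = 1 — fails this test, so Group B.
67: 67 mod 4 = 3 — fails this test, so Group B.
46: 46 mod 4 = 2 — matches, so Group A.

Group B, Group B, Group B, Group A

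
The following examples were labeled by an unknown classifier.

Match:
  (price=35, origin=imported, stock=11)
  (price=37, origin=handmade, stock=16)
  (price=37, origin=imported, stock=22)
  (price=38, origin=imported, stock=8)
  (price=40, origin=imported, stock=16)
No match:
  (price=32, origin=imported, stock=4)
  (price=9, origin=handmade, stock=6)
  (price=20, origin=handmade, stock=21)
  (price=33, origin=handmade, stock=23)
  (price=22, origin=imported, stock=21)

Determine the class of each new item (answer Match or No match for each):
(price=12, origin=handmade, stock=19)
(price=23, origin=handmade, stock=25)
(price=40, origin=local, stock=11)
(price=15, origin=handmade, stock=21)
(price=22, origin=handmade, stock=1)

No match, No match, Match, No match, No match

Every 'Match' example satisfies: price ≥ 35. None of the 'No match' examples do.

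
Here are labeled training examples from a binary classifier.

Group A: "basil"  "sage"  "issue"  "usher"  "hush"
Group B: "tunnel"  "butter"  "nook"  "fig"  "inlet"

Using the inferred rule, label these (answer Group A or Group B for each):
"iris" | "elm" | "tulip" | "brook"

The rule appears to be: contains 's'.
"iris" — has 's', hence Group A. "elm" — no 's', hence Group B. "tulip" — no 's', hence Group B. "brook" — no 's', hence Group B.

Group A, Group B, Group B, Group B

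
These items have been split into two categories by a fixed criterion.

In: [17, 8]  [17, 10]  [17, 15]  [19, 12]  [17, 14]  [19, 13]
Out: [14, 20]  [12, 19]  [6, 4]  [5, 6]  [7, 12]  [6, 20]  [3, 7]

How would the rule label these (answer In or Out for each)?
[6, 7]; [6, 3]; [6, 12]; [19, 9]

Out, Out, Out, In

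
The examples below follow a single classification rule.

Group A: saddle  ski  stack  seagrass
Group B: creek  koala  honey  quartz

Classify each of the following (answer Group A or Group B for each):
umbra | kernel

The simplest hypothesis consistent with all the labels is: contains 's'.
umbra — no 's', hence Group B. kernel — no 's', hence Group B.

Group B, Group B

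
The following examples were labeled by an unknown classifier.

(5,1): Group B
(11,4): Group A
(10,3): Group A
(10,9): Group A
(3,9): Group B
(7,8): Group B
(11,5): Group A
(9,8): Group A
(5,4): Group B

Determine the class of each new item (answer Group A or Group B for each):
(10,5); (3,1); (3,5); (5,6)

'Group A' ⟺ first ≥ 8.
(10,5): first 10 — meets the rule, so Group A.
(3,1): first 3 — fails this test, so Group B.
(3,5): first 3 — fails this test, so Group B.
(5,6): first 5 — fails this test, so Group B.

Group A, Group B, Group B, Group B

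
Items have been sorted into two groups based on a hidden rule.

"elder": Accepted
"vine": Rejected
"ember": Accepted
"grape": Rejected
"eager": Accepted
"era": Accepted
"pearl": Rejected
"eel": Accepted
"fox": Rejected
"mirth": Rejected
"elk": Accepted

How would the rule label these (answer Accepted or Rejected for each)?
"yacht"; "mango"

The distinguishing property — starts with 'e' — holds for all the 'Accepted' cases and none of the 'Rejected' cases.
"yacht": starts with 'y' — doesn't match, so Rejected. "mango": starts with 'm' — doesn't match, so Rejected.

Rejected, Rejected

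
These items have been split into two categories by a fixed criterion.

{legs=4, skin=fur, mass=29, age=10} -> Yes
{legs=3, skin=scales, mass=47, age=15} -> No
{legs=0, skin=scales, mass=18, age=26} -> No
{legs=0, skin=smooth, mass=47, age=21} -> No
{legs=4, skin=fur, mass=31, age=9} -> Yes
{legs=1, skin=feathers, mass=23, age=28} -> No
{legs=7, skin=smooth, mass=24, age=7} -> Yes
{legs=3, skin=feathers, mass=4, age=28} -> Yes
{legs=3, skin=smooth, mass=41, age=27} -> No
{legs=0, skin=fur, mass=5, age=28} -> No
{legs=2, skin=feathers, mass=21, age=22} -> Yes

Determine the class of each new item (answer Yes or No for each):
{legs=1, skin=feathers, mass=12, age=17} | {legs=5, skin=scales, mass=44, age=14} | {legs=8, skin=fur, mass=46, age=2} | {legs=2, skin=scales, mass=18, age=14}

The rule appears to be: legs ≥ 2 AND mass ≤ 31.

No, No, No, Yes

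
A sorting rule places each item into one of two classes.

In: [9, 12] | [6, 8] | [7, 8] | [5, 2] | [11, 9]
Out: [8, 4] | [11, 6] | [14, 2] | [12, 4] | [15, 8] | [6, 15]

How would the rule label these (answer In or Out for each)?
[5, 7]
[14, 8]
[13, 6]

The common property of the 'In' items is: |first − second| ≤ 3. No 'Out' item has it.
[5, 7]: In (|5−7| = 2). [14, 8]: Out (|14−8| = 6). [13, 6]: Out (|13−6| = 7).

In, Out, Out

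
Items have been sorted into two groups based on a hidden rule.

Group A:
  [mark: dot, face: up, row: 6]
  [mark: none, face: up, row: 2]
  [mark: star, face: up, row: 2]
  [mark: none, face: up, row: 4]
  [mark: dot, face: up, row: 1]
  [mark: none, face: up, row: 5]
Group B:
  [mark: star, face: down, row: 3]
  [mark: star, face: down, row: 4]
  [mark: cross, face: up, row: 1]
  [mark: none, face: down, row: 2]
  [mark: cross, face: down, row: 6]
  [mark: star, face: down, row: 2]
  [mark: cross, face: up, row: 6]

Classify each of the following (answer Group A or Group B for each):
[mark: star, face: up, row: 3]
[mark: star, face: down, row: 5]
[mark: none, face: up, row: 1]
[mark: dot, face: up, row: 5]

Group A, Group B, Group A, Group A

The pattern is that an item is 'Group A' exactly when: face is up AND mark is not cross.
[mark: star, face: up, row: 3]: face is up, mark is star — passes, so Group A. [mark: star, face: down, row: 5]: face is down, mark is star — fails the rule, so Group B. [mark: none, face: up, row: 1]: face is up, mark is none — passes, so Group A. [mark: dot, face: up, row: 5]: face is up, mark is dot — passes, so Group A.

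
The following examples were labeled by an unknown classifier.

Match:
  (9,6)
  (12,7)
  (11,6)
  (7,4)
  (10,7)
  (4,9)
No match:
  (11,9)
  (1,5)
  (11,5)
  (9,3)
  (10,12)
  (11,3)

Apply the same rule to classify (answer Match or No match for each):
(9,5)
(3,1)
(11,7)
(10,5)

Every 'Match' example satisfies: sum is odd. None of the 'No match' examples do.

No match, No match, No match, Match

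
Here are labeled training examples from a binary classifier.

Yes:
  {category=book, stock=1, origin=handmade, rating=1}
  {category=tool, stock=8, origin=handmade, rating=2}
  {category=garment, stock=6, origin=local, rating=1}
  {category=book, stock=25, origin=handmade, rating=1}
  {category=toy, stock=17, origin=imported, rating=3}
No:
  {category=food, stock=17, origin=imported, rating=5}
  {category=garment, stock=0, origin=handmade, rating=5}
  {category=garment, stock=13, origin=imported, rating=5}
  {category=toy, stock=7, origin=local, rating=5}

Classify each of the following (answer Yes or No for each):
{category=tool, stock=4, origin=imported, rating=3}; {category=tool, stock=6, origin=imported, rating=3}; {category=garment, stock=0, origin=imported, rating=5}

All 'Yes' examples share one property — rating ≤ 3 — and every 'No' example lacks it.

Yes, Yes, No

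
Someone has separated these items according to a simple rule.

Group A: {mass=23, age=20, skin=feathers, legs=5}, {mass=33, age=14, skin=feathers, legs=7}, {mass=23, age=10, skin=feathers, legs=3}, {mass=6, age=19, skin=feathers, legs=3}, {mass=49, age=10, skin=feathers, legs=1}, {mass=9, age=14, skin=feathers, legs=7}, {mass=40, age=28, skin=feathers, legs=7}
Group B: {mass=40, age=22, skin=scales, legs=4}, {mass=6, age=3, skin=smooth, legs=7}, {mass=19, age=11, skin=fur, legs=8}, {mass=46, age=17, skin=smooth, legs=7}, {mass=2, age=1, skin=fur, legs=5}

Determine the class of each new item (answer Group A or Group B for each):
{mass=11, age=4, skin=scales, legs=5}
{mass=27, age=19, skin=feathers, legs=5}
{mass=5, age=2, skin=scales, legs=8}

'Group A' ⟺ skin is feathers.
{mass=11, age=4, skin=scales, legs=5}: skin is scales — does not pass, so Group B. {mass=27, age=19, skin=feathers, legs=5}: skin is feathers — checks out, so Group A. {mass=5, age=2, skin=scales, legs=8}: skin is scales — does not pass, so Group B.

Group B, Group A, Group B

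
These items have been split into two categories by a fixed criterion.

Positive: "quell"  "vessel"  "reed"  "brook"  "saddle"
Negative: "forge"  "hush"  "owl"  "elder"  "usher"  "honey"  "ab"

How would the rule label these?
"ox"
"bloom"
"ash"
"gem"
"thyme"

Negative, Positive, Negative, Negative, Negative

A rule that fits every label: has a double letter — true of each 'Positive' example, false of each 'Negative' one.
"ox": Negative (no doubled letter). "bloom": Positive ('oo' doubled). "ash": Negative (no doubled letter). "gem": Negative (no doubled letter). "thyme": Negative (no doubled letter).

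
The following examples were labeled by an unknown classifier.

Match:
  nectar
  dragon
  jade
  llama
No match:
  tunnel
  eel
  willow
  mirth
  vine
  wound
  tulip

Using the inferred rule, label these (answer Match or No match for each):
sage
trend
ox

Match, No match, No match

'Match' ⟺ contains 'a'.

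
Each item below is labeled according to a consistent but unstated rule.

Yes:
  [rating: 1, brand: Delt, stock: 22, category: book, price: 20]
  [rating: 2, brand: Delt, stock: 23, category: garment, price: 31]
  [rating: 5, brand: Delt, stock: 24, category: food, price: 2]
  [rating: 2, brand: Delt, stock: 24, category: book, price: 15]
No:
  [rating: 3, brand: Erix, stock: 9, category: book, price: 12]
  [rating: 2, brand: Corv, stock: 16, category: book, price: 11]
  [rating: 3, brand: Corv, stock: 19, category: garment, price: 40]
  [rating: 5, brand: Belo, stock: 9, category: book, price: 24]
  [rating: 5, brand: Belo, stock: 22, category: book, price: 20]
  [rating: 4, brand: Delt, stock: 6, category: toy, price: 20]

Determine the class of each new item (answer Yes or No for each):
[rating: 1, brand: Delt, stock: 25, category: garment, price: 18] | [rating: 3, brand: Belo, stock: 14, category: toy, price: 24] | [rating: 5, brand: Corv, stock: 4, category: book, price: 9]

Yes, No, No

One predicate separates the groups cleanly: brand is Delt AND stock ≥ 9.
[rating: 1, brand: Delt, stock: 25, category: garment, price: 18] → brand is Delt, stock = 25 → Yes.
[rating: 3, brand: Belo, stock: 14, category: toy, price: 24] → brand is Belo, stock = 14 → No.
[rating: 5, brand: Corv, stock: 4, category: book, price: 9] → brand is Corv, stock = 4 → No.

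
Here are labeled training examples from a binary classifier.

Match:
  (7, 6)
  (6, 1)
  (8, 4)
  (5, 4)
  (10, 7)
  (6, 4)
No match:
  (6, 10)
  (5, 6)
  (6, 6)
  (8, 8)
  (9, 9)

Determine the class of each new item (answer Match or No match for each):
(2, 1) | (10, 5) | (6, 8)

The rule appears to be: first > second.
(2, 1) — 2 > 1, hence Match. (10, 5) — 10 > 5, hence Match. (6, 8) — 6 < 8, hence No match.

Match, Match, No match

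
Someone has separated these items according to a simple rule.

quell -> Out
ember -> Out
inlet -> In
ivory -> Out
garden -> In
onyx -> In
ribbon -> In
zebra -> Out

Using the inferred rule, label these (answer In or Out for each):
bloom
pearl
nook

Out, Out, In

One predicate separates the groups cleanly: contains 'n'.
bloom: no 'n', fails the rule → Out. pearl: no 'n', fails the rule → Out. nook: has 'n', passes → In.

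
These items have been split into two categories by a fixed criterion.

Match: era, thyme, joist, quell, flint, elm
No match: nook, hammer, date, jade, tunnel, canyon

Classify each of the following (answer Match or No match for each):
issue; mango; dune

Match, Match, No match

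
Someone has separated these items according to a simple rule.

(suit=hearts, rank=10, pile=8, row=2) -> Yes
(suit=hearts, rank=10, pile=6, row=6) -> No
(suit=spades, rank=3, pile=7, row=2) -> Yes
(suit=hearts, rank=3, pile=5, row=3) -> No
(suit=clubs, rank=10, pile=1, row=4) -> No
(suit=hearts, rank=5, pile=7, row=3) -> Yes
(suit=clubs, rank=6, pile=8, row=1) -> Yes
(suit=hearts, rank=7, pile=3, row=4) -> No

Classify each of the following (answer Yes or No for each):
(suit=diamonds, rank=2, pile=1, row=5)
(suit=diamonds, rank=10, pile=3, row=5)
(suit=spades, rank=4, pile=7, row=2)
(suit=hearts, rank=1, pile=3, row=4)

The simplest hypothesis consistent with all the labels is: pile ≥ 7.
(suit=diamonds, rank=2, pile=1, row=5): pile = 1, does not satisfy this → No.
(suit=diamonds, rank=10, pile=3, row=5): pile = 3, does not satisfy this → No.
(suit=spades, rank=4, pile=7, row=2): pile = 7, meets the rule → Yes.
(suit=hearts, rank=1, pile=3, row=4): pile = 3, does not satisfy this → No.

No, No, Yes, No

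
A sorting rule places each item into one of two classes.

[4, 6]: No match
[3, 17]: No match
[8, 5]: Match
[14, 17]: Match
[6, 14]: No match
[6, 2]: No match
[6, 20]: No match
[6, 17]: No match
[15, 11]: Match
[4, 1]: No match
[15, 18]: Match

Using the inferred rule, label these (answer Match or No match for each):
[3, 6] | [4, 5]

No match, No match

The classifier is using: first ≥ 8.
No match: [3, 6], since first 3.
No match: [4, 5], since first 4.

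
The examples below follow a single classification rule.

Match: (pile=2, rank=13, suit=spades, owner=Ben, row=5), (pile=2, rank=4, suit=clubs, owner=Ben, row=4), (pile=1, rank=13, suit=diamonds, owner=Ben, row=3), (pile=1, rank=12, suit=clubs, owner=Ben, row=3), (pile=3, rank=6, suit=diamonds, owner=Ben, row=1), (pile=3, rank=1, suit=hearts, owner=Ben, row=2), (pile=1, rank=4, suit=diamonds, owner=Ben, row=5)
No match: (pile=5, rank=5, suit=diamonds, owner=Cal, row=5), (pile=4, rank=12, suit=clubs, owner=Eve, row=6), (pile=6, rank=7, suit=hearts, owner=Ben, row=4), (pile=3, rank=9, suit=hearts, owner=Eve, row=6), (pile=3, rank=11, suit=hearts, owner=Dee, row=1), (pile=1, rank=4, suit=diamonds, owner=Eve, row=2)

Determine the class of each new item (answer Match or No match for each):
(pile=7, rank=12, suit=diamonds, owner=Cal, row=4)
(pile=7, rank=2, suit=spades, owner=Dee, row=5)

No match, No match

The distinguishing property — owner is Ben AND pile ≤ 3 — holds for all the 'Match' cases and none of the 'No match' cases.
(pile=7, rank=12, suit=diamonds, owner=Cal, row=4): owner is Cal, pile = 7, does not satisfy this → No match. (pile=7, rank=2, suit=spades, owner=Dee, row=5): owner is Dee, pile = 7, does not satisfy this → No match.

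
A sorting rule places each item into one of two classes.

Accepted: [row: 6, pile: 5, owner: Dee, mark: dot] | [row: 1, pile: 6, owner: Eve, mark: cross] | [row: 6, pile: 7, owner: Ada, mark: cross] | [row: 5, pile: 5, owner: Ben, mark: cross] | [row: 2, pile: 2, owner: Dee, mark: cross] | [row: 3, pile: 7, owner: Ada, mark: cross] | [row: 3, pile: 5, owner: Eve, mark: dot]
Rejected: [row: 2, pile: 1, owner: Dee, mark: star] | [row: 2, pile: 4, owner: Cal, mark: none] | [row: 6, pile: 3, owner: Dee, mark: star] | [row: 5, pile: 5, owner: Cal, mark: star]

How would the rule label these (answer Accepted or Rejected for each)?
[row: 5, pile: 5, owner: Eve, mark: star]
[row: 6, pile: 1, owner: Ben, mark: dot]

Rejected, Accepted

Rule: mark is dot OR mark is cross. This holds for each 'Accepted' example and fails for each 'Rejected' one.
[row: 5, pile: 5, owner: Eve, mark: star]: mark is star, doesn't match → Rejected. [row: 6, pile: 1, owner: Ben, mark: dot]: mark is dot, meets the rule → Accepted.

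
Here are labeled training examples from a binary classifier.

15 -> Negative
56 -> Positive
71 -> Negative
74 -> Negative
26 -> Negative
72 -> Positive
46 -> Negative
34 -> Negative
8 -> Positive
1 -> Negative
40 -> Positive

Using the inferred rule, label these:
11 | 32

Negative, Positive

'Positive' ⟺ multiple of 4.
11: 11 = 4·2 + 3, doesn't qualify → Negative. 32: 32 = 4·8, meets the rule → Positive.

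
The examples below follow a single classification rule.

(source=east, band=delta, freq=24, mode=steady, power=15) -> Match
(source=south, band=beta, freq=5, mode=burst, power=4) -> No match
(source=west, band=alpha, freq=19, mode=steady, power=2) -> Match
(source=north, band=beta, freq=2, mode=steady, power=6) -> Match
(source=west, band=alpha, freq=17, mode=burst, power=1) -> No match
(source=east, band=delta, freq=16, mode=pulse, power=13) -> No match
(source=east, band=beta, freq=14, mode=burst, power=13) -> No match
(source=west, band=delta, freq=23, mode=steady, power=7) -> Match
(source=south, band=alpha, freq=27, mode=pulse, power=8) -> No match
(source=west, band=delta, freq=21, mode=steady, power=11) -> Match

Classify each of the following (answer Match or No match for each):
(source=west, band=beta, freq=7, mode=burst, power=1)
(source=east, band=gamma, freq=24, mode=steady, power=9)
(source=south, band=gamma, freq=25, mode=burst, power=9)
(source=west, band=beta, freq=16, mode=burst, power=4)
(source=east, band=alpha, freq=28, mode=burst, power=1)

No match, Match, No match, No match, No match

The classifier is using: mode is steady.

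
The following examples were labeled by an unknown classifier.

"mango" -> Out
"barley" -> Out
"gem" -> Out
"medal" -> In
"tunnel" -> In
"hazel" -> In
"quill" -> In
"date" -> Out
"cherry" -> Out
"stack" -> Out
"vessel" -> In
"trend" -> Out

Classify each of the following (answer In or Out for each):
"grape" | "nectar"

Out, Out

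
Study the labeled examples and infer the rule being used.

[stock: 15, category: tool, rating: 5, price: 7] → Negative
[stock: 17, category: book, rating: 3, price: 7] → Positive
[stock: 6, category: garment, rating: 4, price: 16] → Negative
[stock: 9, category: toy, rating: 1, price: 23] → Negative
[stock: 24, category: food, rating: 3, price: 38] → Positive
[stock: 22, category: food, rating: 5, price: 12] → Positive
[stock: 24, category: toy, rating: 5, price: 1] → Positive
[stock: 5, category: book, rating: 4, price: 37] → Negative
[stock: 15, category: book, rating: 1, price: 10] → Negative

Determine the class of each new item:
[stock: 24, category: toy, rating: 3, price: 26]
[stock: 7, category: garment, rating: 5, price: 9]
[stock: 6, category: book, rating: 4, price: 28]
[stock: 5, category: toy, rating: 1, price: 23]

The distinguishing property — stock ≥ 17 — holds for all the 'Positive' cases and none of the 'Negative' cases.
[stock: 24, category: toy, rating: 3, price: 26]: stock = 24 — matches, so Positive. [stock: 7, category: garment, rating: 5, price: 9]: stock = 7 — does not pass, so Negative. [stock: 6, category: book, rating: 4, price: 28]: stock = 6 — does not pass, so Negative. [stock: 5, category: toy, rating: 1, price: 23]: stock = 5 — does not pass, so Negative.

Positive, Negative, Negative, Negative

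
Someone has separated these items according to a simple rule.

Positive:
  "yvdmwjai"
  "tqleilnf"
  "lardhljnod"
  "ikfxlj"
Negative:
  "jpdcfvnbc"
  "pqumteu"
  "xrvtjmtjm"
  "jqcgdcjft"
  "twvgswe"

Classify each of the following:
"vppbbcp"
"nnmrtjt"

Negative, Negative

The common property of the 'Positive' items is: even length. No 'Negative' item has it.
"vppbbcp": length 7, does not satisfy this → Negative.
"nnmrtjt": length 7, does not satisfy this → Negative.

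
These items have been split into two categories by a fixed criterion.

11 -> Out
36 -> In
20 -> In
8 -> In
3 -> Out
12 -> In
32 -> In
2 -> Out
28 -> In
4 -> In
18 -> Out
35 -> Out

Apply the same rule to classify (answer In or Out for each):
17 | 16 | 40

The rule appears to be: multiple of 4.
17 → 17 = 4·4 + 1 → Out.
16 → 16 = 4·4 → In.
40 → 40 = 4·10 → In.

Out, In, In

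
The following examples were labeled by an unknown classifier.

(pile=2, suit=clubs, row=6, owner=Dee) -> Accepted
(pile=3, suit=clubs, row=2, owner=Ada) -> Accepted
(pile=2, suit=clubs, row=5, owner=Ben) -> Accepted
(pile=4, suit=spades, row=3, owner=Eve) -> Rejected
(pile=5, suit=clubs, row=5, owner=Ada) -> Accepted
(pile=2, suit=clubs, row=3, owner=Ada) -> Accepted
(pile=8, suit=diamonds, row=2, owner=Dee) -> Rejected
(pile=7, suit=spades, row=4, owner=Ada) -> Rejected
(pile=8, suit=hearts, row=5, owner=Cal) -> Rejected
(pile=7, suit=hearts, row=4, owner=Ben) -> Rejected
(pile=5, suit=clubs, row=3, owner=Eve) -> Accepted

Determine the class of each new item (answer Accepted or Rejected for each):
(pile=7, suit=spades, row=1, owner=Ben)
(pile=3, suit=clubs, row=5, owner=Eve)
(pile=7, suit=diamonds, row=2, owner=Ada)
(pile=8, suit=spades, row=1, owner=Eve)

Rejected, Accepted, Rejected, Rejected

Looking at the examples, the only property every 'Accepted' case has and every 'Rejected' case lacks is: suit is clubs.
(pile=7, suit=spades, row=1, owner=Ben): suit is spades — fails the rule, so Rejected.
(pile=3, suit=clubs, row=5, owner=Eve): suit is clubs — matches, so Accepted.
(pile=7, suit=diamonds, row=2, owner=Ada): suit is diamonds — fails the rule, so Rejected.
(pile=8, suit=spades, row=1, owner=Eve): suit is spades — fails the rule, so Rejected.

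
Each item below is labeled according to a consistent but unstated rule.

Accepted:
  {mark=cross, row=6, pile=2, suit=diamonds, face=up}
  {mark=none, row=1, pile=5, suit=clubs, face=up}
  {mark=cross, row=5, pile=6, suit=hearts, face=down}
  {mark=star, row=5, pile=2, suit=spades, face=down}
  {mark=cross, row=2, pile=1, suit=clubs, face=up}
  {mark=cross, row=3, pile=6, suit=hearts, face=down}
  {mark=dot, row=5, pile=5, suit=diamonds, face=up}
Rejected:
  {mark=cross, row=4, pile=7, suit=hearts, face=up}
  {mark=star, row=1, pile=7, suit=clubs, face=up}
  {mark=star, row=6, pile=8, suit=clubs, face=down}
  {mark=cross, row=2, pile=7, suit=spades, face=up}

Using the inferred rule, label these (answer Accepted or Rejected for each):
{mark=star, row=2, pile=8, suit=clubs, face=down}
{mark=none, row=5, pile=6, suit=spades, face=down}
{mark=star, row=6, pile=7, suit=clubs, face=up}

Rejected, Accepted, Rejected

The classifier is using: pile ≤ 6.
{mark=star, row=2, pile=8, suit=clubs, face=down}: pile = 8 — doesn't qualify, so Rejected.
{mark=none, row=5, pile=6, suit=spades, face=down}: pile = 6 — satisfies this, so Accepted.
{mark=star, row=6, pile=7, suit=clubs, face=up}: pile = 7 — doesn't qualify, so Rejected.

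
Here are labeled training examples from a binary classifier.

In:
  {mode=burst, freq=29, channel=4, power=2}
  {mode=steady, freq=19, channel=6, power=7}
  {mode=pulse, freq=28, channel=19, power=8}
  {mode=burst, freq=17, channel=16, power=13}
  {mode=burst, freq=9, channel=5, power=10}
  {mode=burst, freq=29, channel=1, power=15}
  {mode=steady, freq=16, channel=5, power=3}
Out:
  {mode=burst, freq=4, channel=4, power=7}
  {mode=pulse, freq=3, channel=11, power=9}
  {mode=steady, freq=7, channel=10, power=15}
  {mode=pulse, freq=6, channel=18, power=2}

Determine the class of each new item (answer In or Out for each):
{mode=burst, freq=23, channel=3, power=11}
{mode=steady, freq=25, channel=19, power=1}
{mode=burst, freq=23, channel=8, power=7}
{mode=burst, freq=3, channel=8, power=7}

Every 'In' example satisfies: freq ≥ 9. None of the 'Out' examples do.
In: {mode=burst, freq=23, channel=3, power=11}, since freq = 23.
In: {mode=steady, freq=25, channel=19, power=1}, since freq = 25.
In: {mode=burst, freq=23, channel=8, power=7}, since freq = 23.
Out: {mode=burst, freq=3, channel=8, power=7}, since freq = 3.

In, In, In, Out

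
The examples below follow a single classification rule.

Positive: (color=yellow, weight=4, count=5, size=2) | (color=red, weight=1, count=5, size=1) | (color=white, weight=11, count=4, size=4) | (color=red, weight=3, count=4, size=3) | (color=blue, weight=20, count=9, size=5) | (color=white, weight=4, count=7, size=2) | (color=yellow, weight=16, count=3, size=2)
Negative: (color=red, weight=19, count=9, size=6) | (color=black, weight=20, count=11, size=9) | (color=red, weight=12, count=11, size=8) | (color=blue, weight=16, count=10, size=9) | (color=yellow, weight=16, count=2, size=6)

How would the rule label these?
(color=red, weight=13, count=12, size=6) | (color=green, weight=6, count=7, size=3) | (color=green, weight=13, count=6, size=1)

The distinguishing property — size ≤ 5 — holds for all the 'Positive' cases and none of the 'Negative' cases.
(color=red, weight=13, count=12, size=6): size = 6, lacks this property → Negative.
(color=green, weight=6, count=7, size=3): size = 3, fits → Positive.
(color=green, weight=13, count=6, size=1): size = 1, fits → Positive.

Negative, Positive, Positive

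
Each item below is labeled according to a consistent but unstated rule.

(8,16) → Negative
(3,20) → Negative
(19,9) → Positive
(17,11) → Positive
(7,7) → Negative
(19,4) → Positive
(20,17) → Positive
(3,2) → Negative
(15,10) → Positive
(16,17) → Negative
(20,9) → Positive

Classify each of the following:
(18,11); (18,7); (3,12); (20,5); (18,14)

One predicate separates the groups cleanly: first > second AND sum ≥ 14.
(18,11) → 18 > 11, 18+11 = 29 → Positive.
(18,7) → 18 > 7, 18+7 = 25 → Positive.
(3,12) → 3 < 12, 3+12 = 15 → Negative.
(20,5) → 20 > 5, 20+5 = 25 → Positive.
(18,14) → 18 > 14, 18+14 = 32 → Positive.

Positive, Positive, Negative, Positive, Positive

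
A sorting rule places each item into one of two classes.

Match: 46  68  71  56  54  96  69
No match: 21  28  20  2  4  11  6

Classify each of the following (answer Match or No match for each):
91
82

Match, Match

One predicate separates the groups cleanly: at least 46.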